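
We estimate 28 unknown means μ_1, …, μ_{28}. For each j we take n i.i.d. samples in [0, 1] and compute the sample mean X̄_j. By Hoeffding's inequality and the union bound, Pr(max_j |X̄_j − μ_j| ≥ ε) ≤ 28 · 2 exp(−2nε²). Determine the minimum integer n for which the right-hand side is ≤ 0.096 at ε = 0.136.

Need 2·28·exp(−2nε²) ≤ 0.096, i.e. exp(−2nε²) ≤ 0.096/56.
So 2nε² ≥ ln(56/0.096) = 6.368759.
Hence n ≥ 6.368759/(2·0.136²) = 172.166.
The smallest integer n is 173.

173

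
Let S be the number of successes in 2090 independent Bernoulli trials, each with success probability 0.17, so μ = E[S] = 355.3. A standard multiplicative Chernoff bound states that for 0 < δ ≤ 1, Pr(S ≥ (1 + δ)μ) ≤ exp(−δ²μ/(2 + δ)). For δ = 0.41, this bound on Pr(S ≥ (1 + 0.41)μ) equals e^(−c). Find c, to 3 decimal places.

c = δ²μ/(2 + δ) = 0.41²·355.3/(2 + 0.41) = 24.7825.

24.783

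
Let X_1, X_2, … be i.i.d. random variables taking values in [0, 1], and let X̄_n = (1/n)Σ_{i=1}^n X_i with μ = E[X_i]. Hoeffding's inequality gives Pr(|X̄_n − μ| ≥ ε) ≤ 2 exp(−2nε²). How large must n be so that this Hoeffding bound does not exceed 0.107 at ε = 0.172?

Require 2·exp(−2nε²) ≤ 0.107, i.e. 2nε² ≥ ln(2/0.107) = 2.928074.
So n ≥ 2.928074 / (2·0.172²) = 49.487.
The smallest integer n is 50.

50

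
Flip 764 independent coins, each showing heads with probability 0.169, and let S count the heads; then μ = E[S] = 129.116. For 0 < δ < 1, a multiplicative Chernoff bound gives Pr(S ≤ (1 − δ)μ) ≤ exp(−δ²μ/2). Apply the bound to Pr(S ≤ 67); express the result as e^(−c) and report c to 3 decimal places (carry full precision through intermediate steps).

14.942

Write 67 = (1 − δ)μ, so δ = 1 − 67/129.116 = 0.4810868…
Then the exponent is δ²μ/2 = (μ − 67)²/(2μ) = 14.941593.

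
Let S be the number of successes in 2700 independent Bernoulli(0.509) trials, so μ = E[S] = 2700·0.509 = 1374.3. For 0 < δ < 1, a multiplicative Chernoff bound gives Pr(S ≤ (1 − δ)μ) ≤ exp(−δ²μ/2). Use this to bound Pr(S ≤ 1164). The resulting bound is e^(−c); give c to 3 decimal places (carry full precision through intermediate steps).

Write 1164 = (1 − δ)μ, so δ = 1 − 1164/1374.3 = 0.1530234…
Then the exponent is δ²μ/2 = (μ − 1164)²/(2μ) = 16.090406.

16.090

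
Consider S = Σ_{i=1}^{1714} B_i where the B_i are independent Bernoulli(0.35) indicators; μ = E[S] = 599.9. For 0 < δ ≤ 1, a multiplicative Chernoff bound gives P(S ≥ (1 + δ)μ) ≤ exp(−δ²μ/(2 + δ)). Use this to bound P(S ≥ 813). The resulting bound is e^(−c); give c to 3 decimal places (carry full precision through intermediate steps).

32.141

Write 813 = (1 + δ)μ, so δ = 813/599.9 − 1 = 0.3552259…
Then the exponent is δ²μ/(2 + δ) = (813 − μ)² / (μ·(2 + δ)) = 32.140711.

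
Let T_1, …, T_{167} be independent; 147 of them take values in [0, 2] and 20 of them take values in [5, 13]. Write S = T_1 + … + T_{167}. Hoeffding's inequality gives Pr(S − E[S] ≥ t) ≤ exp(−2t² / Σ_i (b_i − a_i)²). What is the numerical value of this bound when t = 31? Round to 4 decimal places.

0.3574

Σ(b_i − a_i)² = 147·2² + 20·8² = 1868.
Exponent = 2·31² / 1868 = 1.02891.
Bound = exp(−1.02891) = 0.35740.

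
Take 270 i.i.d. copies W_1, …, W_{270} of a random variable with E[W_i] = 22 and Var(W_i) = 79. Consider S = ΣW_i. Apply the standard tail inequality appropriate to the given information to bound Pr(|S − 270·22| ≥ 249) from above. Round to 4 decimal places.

With mean and variance of each term known, Chebyshev's inequality bounds the deviation of the sum (or sample mean).
Var(S) = n·Var(W_i) = 270·79 = 21330.
Chebyshev: Pr(|S − 270·22| ≥ 249) ≤ Var(S)/249² = 21330/62001 = 0.3440.

0.3440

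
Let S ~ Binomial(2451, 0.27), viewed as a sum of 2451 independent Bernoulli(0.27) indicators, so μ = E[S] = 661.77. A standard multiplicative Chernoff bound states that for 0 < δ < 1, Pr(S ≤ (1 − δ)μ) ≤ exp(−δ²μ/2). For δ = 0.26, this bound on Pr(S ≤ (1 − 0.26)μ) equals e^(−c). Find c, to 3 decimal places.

c = δ²μ/2 = 0.26²·661.77/2 = 22.3678.

22.368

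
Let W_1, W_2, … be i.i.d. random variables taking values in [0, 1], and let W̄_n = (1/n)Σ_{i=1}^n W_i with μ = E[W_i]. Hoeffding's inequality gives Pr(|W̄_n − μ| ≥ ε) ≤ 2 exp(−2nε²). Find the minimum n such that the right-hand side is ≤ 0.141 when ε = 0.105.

Require 2·exp(−2nε²) ≤ 0.141, i.e. 2nε² ≥ ln(2/0.141) = 2.652143.
So n ≥ 2.652143 / (2·0.105²) = 120.279.
The smallest integer n is 121.

121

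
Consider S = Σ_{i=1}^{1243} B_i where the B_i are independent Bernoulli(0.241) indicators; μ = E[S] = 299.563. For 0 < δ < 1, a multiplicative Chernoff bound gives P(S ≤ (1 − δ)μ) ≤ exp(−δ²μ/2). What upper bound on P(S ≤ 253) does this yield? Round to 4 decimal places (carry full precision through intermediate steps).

Write 253 = (1 − δ)μ, so δ = 1 − 253/299.563 = 0.1554364…
Then the exponent is δ²μ/2 = (μ − 253)²/(2μ) = 3.618793.
Bound = exp(−3.618793) = 0.02682.

0.0268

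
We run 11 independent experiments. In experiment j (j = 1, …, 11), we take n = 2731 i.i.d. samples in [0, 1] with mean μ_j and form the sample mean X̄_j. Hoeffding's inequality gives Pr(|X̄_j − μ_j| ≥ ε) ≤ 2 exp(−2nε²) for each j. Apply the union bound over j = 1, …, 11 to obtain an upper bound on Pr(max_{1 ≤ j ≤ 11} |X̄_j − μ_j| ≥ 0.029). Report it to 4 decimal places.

Per-experiment Hoeffding bound: 2·exp(−2·2731·0.029²) = 2·exp(−4.59354) = 0.020234.
Union bound over 11 events: 11·0.020234 = 0.22257.

0.2226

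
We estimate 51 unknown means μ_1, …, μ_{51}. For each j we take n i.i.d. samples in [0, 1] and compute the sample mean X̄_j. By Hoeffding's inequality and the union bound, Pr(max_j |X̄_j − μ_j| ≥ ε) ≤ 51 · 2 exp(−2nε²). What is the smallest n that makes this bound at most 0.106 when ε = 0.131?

201

Need 2·51·exp(−2nε²) ≤ 0.106, i.e. exp(−2nε²) ≤ 0.106/102.
So 2nε² ≥ ln(102/0.106) = 6.869289.
Hence n ≥ 6.869289/(2·0.131²) = 200.142.
The smallest integer n is 201.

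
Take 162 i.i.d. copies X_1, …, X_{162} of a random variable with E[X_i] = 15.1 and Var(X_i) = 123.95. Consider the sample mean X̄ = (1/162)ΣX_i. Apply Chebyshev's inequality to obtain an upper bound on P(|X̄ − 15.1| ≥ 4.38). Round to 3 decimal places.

0.040

Var(X̄) = Var(X_i)/n = 123.95/162 = 0.76512.
Chebyshev: P(|X̄ − 15.1| ≥ 4.38) ≤ Var(X̄)/(4.38)² = 123.95/(162·4.38²) = 0.0399.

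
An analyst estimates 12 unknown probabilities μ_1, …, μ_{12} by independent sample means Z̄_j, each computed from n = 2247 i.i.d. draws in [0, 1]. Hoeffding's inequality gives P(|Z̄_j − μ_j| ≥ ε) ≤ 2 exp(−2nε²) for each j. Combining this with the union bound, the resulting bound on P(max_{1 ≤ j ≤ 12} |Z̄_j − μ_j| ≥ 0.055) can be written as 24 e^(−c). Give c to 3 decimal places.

Union bound over the 12 events: P(max_{1 ≤ j ≤ 12} |Z̄_j − μ_j| ≥ 0.055) ≤ 12·2·exp(−2nε²) = 24 exp(−2·2247·0.055²).
So c = 2·2247·0.055² = 13.5944.

13.594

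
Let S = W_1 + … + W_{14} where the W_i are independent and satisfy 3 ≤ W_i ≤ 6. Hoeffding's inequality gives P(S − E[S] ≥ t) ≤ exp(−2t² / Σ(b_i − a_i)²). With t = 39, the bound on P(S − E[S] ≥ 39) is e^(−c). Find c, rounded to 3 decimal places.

Σ(b_i − a_i)² = 14·(3)² = 126.
c = 2t²/126 = 2·39²/126 = 24.1429.

24.143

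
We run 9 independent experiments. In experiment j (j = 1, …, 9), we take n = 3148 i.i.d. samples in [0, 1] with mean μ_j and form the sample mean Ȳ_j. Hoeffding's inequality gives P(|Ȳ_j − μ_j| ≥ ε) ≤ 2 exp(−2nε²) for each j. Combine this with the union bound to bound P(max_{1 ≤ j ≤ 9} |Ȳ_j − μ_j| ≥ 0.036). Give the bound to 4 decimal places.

Per-experiment Hoeffding bound: 2·exp(−2·3148·0.036²) = 2·exp(−8.15962) = 0.00057194.
Union bound over 9 events: 9·0.00057194 = 0.00515.

0.0051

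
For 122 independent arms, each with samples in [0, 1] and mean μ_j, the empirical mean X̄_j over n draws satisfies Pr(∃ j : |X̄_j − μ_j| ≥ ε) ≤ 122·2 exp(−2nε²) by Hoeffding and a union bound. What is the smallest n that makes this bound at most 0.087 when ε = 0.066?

912

Need 2·122·exp(−2nε²) ≤ 0.087, i.e. exp(−2nε²) ≤ 0.087/244.
So 2nε² ≥ ln(244/0.087) = 7.939015.
Hence n ≥ 7.939015/(2·0.066²) = 911.274.
The smallest integer n is 912.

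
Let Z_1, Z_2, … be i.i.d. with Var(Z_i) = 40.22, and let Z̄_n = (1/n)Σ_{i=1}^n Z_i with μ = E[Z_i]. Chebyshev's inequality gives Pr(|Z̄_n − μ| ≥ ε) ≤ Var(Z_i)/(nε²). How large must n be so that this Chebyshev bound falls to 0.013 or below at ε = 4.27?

Require 40.22/(n·4.27²) ≤ 0.013, i.e. n ≥ 40.22/(0.013·4.27²) = 169.685.
The smallest integer n is 170.

170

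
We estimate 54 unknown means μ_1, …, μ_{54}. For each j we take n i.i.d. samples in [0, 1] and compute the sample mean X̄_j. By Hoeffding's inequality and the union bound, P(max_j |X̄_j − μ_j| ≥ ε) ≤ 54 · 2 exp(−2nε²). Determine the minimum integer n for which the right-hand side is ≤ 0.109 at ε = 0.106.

307

Need 2·54·exp(−2nε²) ≤ 0.109, i.e. exp(−2nε²) ≤ 0.109/108.
So 2nε² ≥ ln(108/0.109) = 6.898539.
Hence n ≥ 6.898539/(2·0.106²) = 306.984.
The smallest integer n is 307.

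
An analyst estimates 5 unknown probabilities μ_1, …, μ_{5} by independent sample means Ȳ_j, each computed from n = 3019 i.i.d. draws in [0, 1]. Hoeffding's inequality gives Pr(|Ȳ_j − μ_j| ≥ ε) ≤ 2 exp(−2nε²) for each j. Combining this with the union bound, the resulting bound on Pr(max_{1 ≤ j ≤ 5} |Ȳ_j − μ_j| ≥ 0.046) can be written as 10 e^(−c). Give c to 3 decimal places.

12.776

Union bound over the 5 events: Pr(max_{1 ≤ j ≤ 5} |Ȳ_j − μ_j| ≥ 0.046) ≤ 5·2·exp(−2nε²) = 10 exp(−2·3019·0.046²).
So c = 2·3019·0.046² = 12.7764.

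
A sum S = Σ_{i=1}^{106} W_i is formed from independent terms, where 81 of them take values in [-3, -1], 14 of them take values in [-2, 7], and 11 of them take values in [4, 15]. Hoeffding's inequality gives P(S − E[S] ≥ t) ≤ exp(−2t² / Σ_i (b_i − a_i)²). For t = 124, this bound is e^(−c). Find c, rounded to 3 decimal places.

11.026

Σ(b_i − a_i)² = 81·2² + 14·9² + 11·11² = 2789.
c = 2t² / 2789 = 2·124² / 2789 = 11.0262.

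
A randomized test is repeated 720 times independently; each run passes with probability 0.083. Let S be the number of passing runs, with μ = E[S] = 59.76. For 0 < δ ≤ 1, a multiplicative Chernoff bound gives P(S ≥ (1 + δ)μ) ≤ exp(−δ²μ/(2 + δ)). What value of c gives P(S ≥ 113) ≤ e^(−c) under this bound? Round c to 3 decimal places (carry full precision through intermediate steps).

16.407

Write 113 = (1 + δ)μ, so δ = 113/59.76 − 1 = 0.8908969…
Then the exponent is δ²μ/(2 + δ) = (113 − μ)² / (μ·(2 + δ)) = 16.407141.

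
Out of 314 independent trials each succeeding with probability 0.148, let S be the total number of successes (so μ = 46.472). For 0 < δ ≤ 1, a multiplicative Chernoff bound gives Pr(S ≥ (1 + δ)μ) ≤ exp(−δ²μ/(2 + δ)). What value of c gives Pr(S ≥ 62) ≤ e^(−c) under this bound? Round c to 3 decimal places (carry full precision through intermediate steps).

2.223

Write 62 = (1 + δ)μ, so δ = 62/46.472 − 1 = 0.3341367…
Then the exponent is δ²μ/(2 + δ) = (62 − μ)² / (μ·(2 + δ)) = 2.222867.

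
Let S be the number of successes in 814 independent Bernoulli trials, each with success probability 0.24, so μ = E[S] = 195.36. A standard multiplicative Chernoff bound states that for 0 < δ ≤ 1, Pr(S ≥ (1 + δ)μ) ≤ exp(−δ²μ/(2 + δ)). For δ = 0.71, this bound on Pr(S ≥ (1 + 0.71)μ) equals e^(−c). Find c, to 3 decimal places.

36.340

c = δ²μ/(2 + δ) = 0.71²·195.36/(2 + 0.71) = 36.3398.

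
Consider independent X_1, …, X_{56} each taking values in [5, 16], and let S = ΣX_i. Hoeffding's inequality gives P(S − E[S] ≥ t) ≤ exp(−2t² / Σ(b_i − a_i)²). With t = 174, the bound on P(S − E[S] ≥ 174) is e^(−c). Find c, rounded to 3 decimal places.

8.936

Σ(b_i − a_i)² = 56·(11)² = 6776.
c = 2t²/6776 = 2·174²/6776 = 8.9362.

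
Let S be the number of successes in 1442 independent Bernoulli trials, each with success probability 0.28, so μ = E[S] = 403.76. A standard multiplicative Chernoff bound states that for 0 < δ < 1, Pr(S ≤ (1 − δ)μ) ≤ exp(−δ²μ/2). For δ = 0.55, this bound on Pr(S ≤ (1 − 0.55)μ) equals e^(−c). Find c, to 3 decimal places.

c = δ²μ/2 = 0.55²·403.76/2 = 61.0687.

61.069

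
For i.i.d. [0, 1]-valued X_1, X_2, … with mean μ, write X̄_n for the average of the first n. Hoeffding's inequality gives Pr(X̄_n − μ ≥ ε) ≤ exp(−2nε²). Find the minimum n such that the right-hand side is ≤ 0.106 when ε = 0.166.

Require exp(−2nε²) ≤ 0.106, i.e. 2nε² ≥ ln(1/0.106) = 2.244316.
So n ≥ 2.244316 / (2·0.166²) = 40.723.
The smallest integer n is 41.

41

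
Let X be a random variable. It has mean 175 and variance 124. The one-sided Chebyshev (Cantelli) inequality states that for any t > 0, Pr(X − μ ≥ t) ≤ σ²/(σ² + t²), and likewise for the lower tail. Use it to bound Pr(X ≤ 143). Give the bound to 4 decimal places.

Here σ² = 124 and t = 32, so σ² + t² = 1148.
Cantelli's bound: 124/1148 = 0.1080.

0.1080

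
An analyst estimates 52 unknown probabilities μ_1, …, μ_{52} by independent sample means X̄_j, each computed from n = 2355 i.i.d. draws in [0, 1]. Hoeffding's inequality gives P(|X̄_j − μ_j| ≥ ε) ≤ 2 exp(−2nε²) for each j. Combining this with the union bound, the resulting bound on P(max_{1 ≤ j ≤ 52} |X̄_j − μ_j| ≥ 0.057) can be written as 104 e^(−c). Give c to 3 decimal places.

Union bound over the 52 events: P(max_{1 ≤ j ≤ 52} |X̄_j − μ_j| ≥ 0.057) ≤ 52·2·exp(−2nε²) = 104 exp(−2·2355·0.057²).
So c = 2·2355·0.057² = 15.3028.

15.303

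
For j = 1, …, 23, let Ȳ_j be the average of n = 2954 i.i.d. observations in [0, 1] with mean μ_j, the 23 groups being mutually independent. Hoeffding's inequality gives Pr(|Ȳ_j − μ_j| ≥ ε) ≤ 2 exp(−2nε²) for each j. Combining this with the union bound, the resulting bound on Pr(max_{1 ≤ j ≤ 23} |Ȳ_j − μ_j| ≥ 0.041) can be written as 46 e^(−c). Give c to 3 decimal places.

Union bound over the 23 events: Pr(max_{1 ≤ j ≤ 23} |Ȳ_j − μ_j| ≥ 0.041) ≤ 23·2·exp(−2nε²) = 46 exp(−2·2954·0.041²).
So c = 2·2954·0.041² = 9.9313.

9.931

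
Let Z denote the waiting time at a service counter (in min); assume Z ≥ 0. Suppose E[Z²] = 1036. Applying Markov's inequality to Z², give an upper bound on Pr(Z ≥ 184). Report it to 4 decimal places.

0.0306

Since Z ≥ 0, the event {Z ≥ 184} is the same as {Z² ≥ 33856}.
Markov's inequality applied to Z² gives Pr(Z² ≥ 33856) ≤ E[Z²]/33856 = 1036/33856 = 0.0306.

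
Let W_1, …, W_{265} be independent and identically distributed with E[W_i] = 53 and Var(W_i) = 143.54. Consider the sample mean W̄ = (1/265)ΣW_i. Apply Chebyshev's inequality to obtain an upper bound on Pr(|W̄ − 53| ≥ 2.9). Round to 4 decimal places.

0.0644

Var(W̄) = Var(W_i)/n = 143.54/265 = 0.54166.
Chebyshev: Pr(|W̄ − 53| ≥ 2.9) ≤ Var(W̄)/(2.9)² = 143.54/(265·2.9²) = 0.0644.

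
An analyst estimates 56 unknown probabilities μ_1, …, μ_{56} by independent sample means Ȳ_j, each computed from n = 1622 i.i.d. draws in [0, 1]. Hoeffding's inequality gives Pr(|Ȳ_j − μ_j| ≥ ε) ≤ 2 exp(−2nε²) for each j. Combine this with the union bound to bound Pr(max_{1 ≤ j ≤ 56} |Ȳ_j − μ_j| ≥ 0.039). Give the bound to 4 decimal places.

0.8060

Per-experiment Hoeffding bound: 2·exp(−2·1622·0.039²) = 2·exp(−4.93412) = 0.014394.
Union bound over 56 events: 56·0.014394 = 0.80604.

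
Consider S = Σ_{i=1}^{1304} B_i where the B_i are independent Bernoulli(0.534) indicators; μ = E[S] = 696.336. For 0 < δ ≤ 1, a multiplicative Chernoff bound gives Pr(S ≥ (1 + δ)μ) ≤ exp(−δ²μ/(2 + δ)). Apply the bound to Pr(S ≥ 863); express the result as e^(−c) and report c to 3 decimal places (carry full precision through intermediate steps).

17.813

Write 863 = (1 + δ)μ, so δ = 863/696.336 − 1 = 0.2393442…
Then the exponent is δ²μ/(2 + δ) = (863 − μ)² / (μ·(2 + δ)) = 17.813280.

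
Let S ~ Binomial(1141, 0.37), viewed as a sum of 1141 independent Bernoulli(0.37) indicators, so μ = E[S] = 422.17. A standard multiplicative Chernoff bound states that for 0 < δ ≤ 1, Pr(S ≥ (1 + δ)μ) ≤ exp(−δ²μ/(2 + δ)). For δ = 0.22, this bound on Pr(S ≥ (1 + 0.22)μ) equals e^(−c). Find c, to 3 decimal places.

c = δ²μ/(2 + δ) = 0.22²·422.17/(2 + 0.22) = 9.2041.

9.204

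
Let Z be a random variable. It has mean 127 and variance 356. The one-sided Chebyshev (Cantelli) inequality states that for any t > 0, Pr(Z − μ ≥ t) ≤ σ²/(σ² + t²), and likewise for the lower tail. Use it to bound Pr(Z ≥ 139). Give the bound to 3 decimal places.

0.712

Here σ² = 356 and t = 12, so σ² + t² = 500.
Cantelli's bound: 356/500 = 0.7120.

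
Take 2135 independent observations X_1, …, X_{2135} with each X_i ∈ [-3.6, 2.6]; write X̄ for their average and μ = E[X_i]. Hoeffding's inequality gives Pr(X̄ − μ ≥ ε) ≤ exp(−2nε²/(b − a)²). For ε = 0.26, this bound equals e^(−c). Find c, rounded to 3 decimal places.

c = 2nε²/(b − a)² = 2·2135·0.26² / 6.2² = 7.5092.

7.509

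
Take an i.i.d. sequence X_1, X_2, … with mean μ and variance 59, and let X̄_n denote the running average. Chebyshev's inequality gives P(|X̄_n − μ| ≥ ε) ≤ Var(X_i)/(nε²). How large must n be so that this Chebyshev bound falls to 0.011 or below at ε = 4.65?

Require 59/(n·4.65²) ≤ 0.011, i.e. n ≥ 59/(0.011·4.65²) = 248.058.
The smallest integer n is 249.

249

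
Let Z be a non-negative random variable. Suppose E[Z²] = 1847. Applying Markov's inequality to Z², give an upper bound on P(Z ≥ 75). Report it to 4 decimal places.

0.3284

Since Z ≥ 0, the event {Z ≥ 75} is the same as {Z² ≥ 5625}.
Markov's inequality applied to Z² gives P(Z² ≥ 5625) ≤ E[Z²]/5625 = 1847/5625 = 0.3284.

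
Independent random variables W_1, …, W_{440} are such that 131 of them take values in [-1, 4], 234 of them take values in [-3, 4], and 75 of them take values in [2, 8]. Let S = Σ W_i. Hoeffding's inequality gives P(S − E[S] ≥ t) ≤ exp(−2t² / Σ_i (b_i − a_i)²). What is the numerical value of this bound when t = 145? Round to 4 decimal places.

0.0897

Σ(b_i − a_i)² = 131·5² + 234·7² + 75·6² = 17441.
Exponent = 2·145² / 17441 = 2.41099.
Bound = exp(−2.41099) = 0.08973.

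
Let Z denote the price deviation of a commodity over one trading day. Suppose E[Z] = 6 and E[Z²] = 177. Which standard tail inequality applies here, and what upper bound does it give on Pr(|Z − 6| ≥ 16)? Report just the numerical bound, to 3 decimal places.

The first two moments determine the variance, so Chebyshev's inequality is the sharpest standard bound available.
Var(Z) = E[Z²] − (E[Z])² = 177 − 36 = 141.
Chebyshev's inequality: Pr(|Z − μ| ≥ t) ≤ Var(Z)/t² = 141/256 = 0.5508.

0.551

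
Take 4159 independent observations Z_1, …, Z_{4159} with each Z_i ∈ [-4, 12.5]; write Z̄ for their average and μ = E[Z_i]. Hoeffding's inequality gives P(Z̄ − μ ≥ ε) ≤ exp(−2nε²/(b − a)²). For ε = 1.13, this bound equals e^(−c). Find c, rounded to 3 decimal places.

39.013

c = 2nε²/(b − a)² = 2·4159·1.13² / 16.5² = 39.0129.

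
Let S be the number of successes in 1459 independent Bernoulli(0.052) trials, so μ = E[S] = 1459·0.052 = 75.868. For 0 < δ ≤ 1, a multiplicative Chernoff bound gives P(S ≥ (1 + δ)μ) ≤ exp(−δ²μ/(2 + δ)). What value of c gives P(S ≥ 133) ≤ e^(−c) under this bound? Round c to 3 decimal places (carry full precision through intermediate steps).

Write 133 = (1 + δ)μ, so δ = 133/75.868 − 1 = 0.7530448…
Then the exponent is δ²μ/(2 + δ) = (133 − μ)² / (μ·(2 + δ)) = 15.627408.

15.627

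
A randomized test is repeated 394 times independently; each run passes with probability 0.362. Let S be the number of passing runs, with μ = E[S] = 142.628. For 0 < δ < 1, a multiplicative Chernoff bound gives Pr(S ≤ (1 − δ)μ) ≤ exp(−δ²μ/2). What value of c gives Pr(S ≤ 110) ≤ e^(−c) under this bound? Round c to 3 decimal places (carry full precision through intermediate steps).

3.732

Write 110 = (1 − δ)μ, so δ = 1 − 110/142.628 = 0.2287629…
Then the exponent is δ²μ/2 = (μ − 110)²/(2μ) = 3.732039.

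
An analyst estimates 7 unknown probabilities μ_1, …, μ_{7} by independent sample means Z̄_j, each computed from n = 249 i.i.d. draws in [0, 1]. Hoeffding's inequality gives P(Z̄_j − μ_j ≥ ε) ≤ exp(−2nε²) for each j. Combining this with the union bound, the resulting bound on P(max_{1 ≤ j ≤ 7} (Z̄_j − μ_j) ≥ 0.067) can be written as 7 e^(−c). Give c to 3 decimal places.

2.236

Union bound over the 7 events: P(max_{1 ≤ j ≤ 7} (Z̄_j − μ_j) ≥ 0.067) ≤ 7·exp(−2nε²) = 7 exp(−2·249·0.067²).
So c = 2·249·0.067² = 2.2355.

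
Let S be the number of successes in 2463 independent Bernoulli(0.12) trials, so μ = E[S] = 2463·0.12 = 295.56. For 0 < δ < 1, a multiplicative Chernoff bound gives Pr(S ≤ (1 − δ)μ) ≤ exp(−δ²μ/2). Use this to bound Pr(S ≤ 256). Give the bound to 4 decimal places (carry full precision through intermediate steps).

Write 256 = (1 − δ)μ, so δ = 1 − 256/295.56 = 0.1338476…
Then the exponent is δ²μ/2 = (μ − 256)²/(2μ) = 2.647506.
Bound = exp(−2.647506) = 0.07083.

0.0708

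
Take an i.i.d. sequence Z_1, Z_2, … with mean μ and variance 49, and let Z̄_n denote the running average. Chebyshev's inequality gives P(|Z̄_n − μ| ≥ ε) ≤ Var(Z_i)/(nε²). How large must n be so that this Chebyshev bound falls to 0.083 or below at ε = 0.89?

746

Require 49/(n·0.89²) ≤ 0.083, i.e. n ≥ 49/(0.083·0.89²) = 745.312.
The smallest integer n is 746.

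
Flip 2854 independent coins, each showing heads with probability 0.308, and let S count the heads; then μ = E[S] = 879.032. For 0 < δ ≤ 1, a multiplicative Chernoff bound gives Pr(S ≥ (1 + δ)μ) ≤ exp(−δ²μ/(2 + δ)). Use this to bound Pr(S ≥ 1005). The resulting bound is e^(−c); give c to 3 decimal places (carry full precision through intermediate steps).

8.422

Write 1005 = (1 + δ)μ, so δ = 1005/879.032 − 1 = 0.1433031…
Then the exponent is δ²μ/(2 + δ) = (1005 − μ)² / (μ·(2 + δ)) = 8.422329.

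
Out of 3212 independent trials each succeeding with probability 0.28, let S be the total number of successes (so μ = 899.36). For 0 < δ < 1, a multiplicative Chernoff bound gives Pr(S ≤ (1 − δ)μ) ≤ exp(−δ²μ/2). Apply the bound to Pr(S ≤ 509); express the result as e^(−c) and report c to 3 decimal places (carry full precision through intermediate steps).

84.716

Write 509 = (1 − δ)μ, so δ = 1 − 509/899.36 = 0.434042…
Then the exponent is δ²μ/2 = (μ − 509)²/(2μ) = 84.716315.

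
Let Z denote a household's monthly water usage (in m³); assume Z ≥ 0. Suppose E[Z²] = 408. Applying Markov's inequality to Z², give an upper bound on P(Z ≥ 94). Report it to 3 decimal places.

0.046

Since Z ≥ 0, the event {Z ≥ 94} is the same as {Z² ≥ 8836}.
Markov's inequality applied to Z² gives P(Z² ≥ 8836) ≤ E[Z²]/8836 = 408/8836 = 0.0462.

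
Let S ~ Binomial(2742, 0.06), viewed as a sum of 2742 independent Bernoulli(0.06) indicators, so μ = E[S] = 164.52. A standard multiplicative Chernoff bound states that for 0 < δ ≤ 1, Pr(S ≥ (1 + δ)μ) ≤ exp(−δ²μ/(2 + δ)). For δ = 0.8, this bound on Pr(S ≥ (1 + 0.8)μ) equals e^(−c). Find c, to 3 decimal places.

c = δ²μ/(2 + δ) = 0.8²·164.52/(2 + 0.8) = 37.6046.

37.605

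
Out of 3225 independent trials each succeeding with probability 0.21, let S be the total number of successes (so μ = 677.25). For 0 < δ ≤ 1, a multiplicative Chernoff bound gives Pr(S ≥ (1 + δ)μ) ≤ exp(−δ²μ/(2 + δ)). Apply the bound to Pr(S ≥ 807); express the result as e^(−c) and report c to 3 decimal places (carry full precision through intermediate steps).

11.342

Write 807 = (1 + δ)μ, so δ = 807/677.25 − 1 = 0.1915836…
Then the exponent is δ²μ/(2 + δ) = (807 − μ)² / (μ·(2 + δ)) = 11.342471.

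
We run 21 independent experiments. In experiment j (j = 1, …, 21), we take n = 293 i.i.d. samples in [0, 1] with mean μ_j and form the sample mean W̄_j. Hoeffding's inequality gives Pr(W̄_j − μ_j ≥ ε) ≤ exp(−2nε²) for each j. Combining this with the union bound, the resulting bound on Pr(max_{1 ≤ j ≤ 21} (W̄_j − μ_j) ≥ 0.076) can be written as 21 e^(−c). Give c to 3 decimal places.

Union bound over the 21 events: Pr(max_{1 ≤ j ≤ 21} (W̄_j − μ_j) ≥ 0.076) ≤ 21·exp(−2nε²) = 21 exp(−2·293·0.076²).
So c = 2·293·0.076² = 3.3847.

3.385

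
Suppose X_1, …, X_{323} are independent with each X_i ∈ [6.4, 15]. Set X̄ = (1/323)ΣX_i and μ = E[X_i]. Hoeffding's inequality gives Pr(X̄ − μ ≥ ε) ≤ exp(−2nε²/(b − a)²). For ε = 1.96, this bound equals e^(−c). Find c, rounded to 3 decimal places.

c = 2nε²/(b − a)² = 2·323·1.96² / 8.6² = 33.5543.

33.554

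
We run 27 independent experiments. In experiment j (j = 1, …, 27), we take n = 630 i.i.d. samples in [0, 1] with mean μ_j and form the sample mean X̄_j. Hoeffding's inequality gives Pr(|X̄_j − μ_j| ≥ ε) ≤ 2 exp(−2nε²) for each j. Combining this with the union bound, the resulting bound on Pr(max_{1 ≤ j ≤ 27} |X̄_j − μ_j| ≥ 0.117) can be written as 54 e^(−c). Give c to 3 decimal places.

Union bound over the 27 events: Pr(max_{1 ≤ j ≤ 27} |X̄_j − μ_j| ≥ 0.117) ≤ 27·2·exp(−2nε²) = 54 exp(−2·630·0.117²).
So c = 2·630·0.117² = 17.2481.

17.248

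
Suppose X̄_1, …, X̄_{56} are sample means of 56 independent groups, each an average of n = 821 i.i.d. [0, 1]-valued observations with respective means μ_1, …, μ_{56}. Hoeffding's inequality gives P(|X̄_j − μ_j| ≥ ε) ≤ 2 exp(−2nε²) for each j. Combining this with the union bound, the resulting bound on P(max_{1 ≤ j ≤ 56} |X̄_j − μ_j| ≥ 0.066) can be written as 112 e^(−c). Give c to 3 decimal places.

Union bound over the 56 events: P(max_{1 ≤ j ≤ 56} |X̄_j − μ_j| ≥ 0.066) ≤ 56·2·exp(−2nε²) = 112 exp(−2·821·0.066²).
So c = 2·821·0.066² = 7.1526.

7.153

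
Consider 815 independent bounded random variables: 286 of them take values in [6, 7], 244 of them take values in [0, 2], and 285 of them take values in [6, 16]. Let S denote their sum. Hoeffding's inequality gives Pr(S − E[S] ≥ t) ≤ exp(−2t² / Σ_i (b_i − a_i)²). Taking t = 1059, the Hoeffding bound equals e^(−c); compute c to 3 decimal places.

75.363

Σ(b_i − a_i)² = 286·1² + 244·2² + 285·10² = 29762.
c = 2t² / 29762 = 2·1059² / 29762 = 75.3633.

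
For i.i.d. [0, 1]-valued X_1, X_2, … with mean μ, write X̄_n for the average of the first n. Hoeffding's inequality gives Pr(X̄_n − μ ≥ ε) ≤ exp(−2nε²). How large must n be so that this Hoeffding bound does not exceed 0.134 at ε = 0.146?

Require exp(−2nε²) ≤ 0.134, i.e. 2nε² ≥ ln(1/0.134) = 2.009915.
So n ≥ 2.009915 / (2·0.146²) = 47.146.
The smallest integer n is 48.

48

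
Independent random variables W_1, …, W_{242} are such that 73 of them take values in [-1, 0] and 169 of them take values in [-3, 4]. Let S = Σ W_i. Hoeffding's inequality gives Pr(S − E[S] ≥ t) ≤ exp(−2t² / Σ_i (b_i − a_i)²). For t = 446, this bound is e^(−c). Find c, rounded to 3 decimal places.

Σ(b_i − a_i)² = 73·1² + 169·7² = 8354.
c = 2t² / 8354 = 2·446² / 8354 = 47.6217.

47.622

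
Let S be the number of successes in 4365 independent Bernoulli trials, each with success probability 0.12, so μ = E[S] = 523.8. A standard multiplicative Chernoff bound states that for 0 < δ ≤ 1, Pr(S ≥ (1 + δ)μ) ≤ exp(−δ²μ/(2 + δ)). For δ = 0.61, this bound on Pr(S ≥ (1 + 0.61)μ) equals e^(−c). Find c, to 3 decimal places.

c = δ²μ/(2 + δ) = 0.61²·523.8/(2 + 0.61) = 74.6766.

74.677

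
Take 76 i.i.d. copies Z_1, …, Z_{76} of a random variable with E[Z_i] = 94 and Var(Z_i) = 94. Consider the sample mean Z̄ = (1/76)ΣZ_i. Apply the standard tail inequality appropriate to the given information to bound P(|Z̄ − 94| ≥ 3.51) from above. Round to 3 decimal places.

0.100

With mean and variance of each term known, Chebyshev's inequality bounds the deviation of the sum (or sample mean).
Var(Z̄) = Var(Z_i)/n = 94/76 = 1.2368.
Chebyshev: P(|Z̄ − 94| ≥ 3.51) ≤ Var(Z̄)/(3.51)² = 94/(76·3.51²) = 0.1004.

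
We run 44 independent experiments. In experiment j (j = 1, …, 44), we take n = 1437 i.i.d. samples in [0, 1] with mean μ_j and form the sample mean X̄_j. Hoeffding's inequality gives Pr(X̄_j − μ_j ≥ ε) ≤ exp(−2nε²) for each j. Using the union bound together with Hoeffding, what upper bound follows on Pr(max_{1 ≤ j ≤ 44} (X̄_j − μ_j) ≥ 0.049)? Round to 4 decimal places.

0.0443

Per-experiment Hoeffding bound: exp(−2·1437·0.049²) = exp(−6.90047) = 0.0010073.
Union bound over 44 events: 44·0.0010073 = 0.04432.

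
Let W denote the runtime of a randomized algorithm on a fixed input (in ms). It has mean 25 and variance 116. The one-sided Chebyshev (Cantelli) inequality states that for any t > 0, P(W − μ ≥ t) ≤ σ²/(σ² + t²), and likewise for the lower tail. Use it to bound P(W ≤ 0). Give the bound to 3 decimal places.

Here σ² = 116 and t = 25, so σ² + t² = 741.
Cantelli's bound: 116/741 = 0.1565.

0.157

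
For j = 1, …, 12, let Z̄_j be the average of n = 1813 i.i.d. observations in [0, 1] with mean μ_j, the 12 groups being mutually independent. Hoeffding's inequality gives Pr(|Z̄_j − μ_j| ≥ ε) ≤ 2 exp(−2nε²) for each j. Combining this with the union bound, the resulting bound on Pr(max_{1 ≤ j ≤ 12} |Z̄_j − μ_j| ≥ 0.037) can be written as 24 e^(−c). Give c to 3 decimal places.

Union bound over the 12 events: Pr(max_{1 ≤ j ≤ 12} |Z̄_j − μ_j| ≥ 0.037) ≤ 12·2·exp(−2nε²) = 24 exp(−2·1813·0.037²).
So c = 2·1813·0.037² = 4.9640.

4.964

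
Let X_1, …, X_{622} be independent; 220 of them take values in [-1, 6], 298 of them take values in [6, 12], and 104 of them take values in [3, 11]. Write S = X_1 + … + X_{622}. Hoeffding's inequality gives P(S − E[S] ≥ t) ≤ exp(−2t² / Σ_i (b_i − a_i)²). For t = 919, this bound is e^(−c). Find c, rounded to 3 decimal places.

Σ(b_i − a_i)² = 220·7² + 298·6² + 104·8² = 28164.
c = 2t² / 28164 = 2·919² / 28164 = 59.9745.

59.975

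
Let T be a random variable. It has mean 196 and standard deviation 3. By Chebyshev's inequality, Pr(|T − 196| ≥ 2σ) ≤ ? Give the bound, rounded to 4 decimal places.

0.2500

Chebyshev: Pr(|T − μ| ≥ t) ≤ Var(T)/t².
Var(T) = σ² = 3² = 9.
t = 2·3 = 6.
Bound = 9 / 36 = 0.2500.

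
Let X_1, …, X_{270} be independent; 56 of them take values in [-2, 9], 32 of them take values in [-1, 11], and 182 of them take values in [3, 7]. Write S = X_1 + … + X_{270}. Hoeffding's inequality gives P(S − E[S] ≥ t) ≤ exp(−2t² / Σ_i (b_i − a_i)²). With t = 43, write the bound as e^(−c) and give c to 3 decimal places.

0.259

Σ(b_i − a_i)² = 56·11² + 32·12² + 182·4² = 14296.
c = 2t² / 14296 = 2·43² / 14296 = 0.2587.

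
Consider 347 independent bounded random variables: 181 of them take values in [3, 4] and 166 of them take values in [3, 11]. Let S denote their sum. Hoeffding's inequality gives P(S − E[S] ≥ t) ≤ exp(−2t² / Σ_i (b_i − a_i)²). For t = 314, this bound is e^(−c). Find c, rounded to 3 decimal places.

Σ(b_i − a_i)² = 181·1² + 166·8² = 10805.
c = 2t² / 10805 = 2·314² / 10805 = 18.2501.

18.250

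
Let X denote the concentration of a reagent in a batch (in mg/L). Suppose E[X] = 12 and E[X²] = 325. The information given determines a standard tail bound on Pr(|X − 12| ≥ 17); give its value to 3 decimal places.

The first two moments determine the variance, so Chebyshev's inequality is the sharpest standard bound available.
Var(X) = E[X²] − (E[X])² = 325 − 144 = 181.
Chebyshev's inequality: Pr(|X − μ| ≥ t) ≤ Var(X)/t² = 181/289 = 0.6263.

0.626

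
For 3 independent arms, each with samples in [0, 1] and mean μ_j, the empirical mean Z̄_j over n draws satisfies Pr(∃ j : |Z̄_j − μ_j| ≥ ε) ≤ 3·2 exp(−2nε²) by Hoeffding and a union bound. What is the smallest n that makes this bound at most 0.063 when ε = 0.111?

185

Need 2·3·exp(−2nε²) ≤ 0.063, i.e. exp(−2nε²) ≤ 0.063/6.
So 2nε² ≥ ln(6/0.063) = 4.556380.
Hence n ≥ 4.556380/(2·0.111²) = 184.903.
The smallest integer n is 185.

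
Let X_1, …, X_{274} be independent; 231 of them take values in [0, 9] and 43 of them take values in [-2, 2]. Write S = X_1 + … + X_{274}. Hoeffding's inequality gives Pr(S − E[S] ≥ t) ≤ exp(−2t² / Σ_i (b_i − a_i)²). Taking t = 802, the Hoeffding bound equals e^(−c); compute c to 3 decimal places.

Σ(b_i − a_i)² = 231·9² + 43·4² = 19399.
c = 2t² / 19399 = 2·802² / 19399 = 66.3131.

66.313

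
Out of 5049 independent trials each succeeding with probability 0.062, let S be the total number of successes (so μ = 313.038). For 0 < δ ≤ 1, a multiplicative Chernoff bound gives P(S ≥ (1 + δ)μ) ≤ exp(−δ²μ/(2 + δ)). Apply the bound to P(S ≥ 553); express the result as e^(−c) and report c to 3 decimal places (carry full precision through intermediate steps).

Write 553 = (1 + δ)μ, so δ = 553/313.038 − 1 = 0.7665587…
Then the exponent is δ²μ/(2 + δ) = (553 − μ)² / (μ·(2 + δ)) = 66.488724.

66.489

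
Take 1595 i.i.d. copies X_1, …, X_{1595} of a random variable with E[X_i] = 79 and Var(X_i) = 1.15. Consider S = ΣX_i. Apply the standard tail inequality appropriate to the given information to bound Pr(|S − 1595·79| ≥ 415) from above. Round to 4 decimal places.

0.0107

With mean and variance of each term known, Chebyshev's inequality bounds the deviation of the sum (or sample mean).
Var(S) = n·Var(X_i) = 1595·1.15 = 1834.25.
Chebyshev: Pr(|S − 1595·79| ≥ 415) ≤ Var(S)/415² = 1834.25/172225 = 0.0107.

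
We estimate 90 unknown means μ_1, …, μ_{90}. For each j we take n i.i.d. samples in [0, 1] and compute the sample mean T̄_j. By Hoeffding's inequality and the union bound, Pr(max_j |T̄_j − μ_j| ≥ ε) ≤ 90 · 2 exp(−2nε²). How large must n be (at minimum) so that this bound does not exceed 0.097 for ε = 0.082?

Need 2·90·exp(−2nε²) ≤ 0.097, i.e. exp(−2nε²) ≤ 0.097/180.
So 2nε² ≥ ln(180/0.097) = 7.526001.
Hence n ≥ 7.526001/(2·0.082²) = 559.637.
The smallest integer n is 560.

560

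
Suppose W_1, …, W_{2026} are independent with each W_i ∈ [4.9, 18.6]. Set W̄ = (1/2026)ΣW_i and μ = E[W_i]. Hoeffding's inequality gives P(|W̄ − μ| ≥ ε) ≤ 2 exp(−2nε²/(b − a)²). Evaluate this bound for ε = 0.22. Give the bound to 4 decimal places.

Exponent: 2nε²/(b − a)² = 2·2026·0.22² / 13.7² = 1.04490.
Bound = 2·exp(−1.04490) = 0.70346.

0.7035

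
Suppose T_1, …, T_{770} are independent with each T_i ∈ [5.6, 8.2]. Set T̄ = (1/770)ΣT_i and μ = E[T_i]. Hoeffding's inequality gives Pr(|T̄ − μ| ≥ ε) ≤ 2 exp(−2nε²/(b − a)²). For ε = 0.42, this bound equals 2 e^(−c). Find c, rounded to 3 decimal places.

40.186

c = 2nε²/(b − a)² = 2·770·0.42² / 2.6² = 40.1858.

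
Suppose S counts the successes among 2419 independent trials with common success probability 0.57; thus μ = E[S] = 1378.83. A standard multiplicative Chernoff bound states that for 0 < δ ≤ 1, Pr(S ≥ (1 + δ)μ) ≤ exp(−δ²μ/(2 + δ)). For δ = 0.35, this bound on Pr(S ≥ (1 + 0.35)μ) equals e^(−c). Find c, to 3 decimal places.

c = δ²μ/(2 + δ) = 0.35²·1378.83/(2 + 0.35) = 71.8752.

71.875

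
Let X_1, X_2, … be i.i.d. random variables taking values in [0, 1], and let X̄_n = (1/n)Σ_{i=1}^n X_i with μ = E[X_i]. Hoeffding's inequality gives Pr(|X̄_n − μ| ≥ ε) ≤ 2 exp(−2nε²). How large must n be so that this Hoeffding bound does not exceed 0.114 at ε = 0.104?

Require 2·exp(−2nε²) ≤ 0.114, i.e. 2nε² ≥ ln(2/0.114) = 2.864704.
So n ≥ 2.864704 / (2·0.104²) = 132.429.
The smallest integer n is 133.

133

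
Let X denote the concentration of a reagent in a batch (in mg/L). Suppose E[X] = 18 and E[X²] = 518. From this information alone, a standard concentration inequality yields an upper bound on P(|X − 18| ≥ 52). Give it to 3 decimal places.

0.072

The first two moments determine the variance, so Chebyshev's inequality is the sharpest standard bound available.
Var(X) = E[X²] − (E[X])² = 518 − 324 = 194.
Chebyshev's inequality: P(|X − μ| ≥ t) ≤ Var(X)/t² = 194/2704 = 0.0717.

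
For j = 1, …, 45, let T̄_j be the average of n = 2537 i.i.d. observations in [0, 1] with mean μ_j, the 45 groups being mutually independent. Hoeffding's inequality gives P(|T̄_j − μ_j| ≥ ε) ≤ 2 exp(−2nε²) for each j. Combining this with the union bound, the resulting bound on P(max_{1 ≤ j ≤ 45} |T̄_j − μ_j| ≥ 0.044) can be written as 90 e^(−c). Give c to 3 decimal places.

Union bound over the 45 events: P(max_{1 ≤ j ≤ 45} |T̄_j − μ_j| ≥ 0.044) ≤ 45·2·exp(−2nε²) = 90 exp(−2·2537·0.044²).
So c = 2·2537·0.044² = 9.8233.

9.823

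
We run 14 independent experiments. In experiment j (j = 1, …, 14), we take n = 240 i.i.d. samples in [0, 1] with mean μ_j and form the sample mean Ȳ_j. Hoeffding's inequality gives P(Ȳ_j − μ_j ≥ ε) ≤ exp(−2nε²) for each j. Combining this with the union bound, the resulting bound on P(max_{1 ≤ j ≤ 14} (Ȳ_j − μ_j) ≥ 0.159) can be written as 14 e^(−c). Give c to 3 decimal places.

Union bound over the 14 events: P(max_{1 ≤ j ≤ 14} (Ȳ_j − μ_j) ≥ 0.159) ≤ 14·exp(−2nε²) = 14 exp(−2·240·0.159²).
So c = 2·240·0.159² = 12.1349.

12.135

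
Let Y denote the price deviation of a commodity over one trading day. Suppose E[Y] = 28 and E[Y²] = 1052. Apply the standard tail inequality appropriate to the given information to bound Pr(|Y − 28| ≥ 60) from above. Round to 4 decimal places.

0.0744

The first two moments determine the variance, so Chebyshev's inequality is the sharpest standard bound available.
Var(Y) = E[Y²] − (E[Y])² = 1052 − 784 = 268.
Chebyshev's inequality: Pr(|Y − μ| ≥ t) ≤ Var(Y)/t² = 268/3600 = 0.0744.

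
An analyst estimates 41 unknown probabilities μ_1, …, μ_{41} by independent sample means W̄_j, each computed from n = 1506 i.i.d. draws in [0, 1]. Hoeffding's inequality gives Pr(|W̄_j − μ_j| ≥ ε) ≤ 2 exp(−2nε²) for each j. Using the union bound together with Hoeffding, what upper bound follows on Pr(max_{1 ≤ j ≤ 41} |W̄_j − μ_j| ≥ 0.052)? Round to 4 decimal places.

0.0238

Per-experiment Hoeffding bound: 2·exp(−2·1506·0.052²) = 2·exp(−8.14445) = 0.00058069.
Union bound over 41 events: 41·0.00058069 = 0.02381.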